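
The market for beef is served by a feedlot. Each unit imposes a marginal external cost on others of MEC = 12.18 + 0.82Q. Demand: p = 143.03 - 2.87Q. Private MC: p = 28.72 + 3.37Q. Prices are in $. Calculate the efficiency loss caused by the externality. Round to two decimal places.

Market equilibrium (private): 28.72 + 3.37Q = 143.03 - 2.87Q → Q_m = 18.3189.
Social marginal cost = private MC + MEC = 40.90 + 4.19Q.
Set SMC = demand: 40.90 + 4.19Q = 143.03 - 2.87Q → Q* = 14.4660.
Between Q* and Q_m the wedge SMC − demand runs linearly from 0 to MEC(Q_m), so the loss is a triangle.
DWL = ½ × 3.8529 × 27.2015 = 52.4023.

DWL = $52.40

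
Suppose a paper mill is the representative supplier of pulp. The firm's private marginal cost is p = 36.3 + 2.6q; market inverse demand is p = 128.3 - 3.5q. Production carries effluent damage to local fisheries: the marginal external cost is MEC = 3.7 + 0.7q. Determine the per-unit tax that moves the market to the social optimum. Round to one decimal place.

Social marginal cost = private MC + MEC = 40.0 + 3.3q.
Set SMC = demand: 40.0 + 3.3q = 128.3 - 3.5q → q* = 12.9853.
The Pigouvian tax equals MEC at q*: 3.7 + 0.7×12.9853 = 12.7897.

tax = 12.8 per unit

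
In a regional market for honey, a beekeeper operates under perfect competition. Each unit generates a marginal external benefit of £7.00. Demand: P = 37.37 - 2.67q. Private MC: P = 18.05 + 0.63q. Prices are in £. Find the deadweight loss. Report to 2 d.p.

Market equilibrium (private): 18.05 + 0.63q = 37.37 - 2.67q → q_m = 5.8545.
Social marginal cost = private MC − MEB = 11.05 + 0.63q.
Set SMC = demand: 11.05 + 0.63q = 37.37 - 2.67q → q* = 7.9758.
Between q* and q_m the wedge demand − SMC runs linearly from 0 to MEB(q_m), so the loss is a triangle.
DWL = ½ × 2.1213 × 7.0000 = 7.4246.

DWL = £7.42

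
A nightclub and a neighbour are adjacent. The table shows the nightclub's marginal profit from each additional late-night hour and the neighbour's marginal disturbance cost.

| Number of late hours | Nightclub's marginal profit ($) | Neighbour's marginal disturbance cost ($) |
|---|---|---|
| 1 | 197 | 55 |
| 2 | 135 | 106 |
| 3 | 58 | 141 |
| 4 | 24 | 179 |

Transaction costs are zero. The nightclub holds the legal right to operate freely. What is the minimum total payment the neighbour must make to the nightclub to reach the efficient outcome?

$82

Left alone the nightclub would choose level 4 (marginal profit stays positive).
Efficient level: k* = 2 (marginal profit ≥ marginal disturbance cost through 2).
The neighbour must at least cover the nightclub's forgone profit from cutting 4→2: 58 + 24 = 82.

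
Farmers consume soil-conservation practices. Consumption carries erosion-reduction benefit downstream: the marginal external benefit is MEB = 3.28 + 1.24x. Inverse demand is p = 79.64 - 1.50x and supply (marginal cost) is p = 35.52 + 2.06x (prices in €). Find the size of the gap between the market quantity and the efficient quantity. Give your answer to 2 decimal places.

Market equilibrium (private): 35.52 + 2.06x = 79.64 - 1.50x → x_m = 12.3933.
Social marginal benefit = demand + MEB = 82.92 - 0.26x.
Set SMB = MC: 82.92 - 0.26x = 35.52 + 2.06x → x* = 20.4310.
Gap = |12.3933 − 20.4310| = 8.0377.

8.04 units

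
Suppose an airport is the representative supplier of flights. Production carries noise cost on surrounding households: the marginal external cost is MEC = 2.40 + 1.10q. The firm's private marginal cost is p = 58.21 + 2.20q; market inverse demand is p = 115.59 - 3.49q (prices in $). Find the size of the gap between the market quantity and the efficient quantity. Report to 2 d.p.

1.99 units

Market equilibrium (private): 58.21 + 2.20q = 115.59 - 3.49q → q_m = 10.0844.
Social marginal cost = private MC + MEC = 60.61 + 3.30q.
Set SMC = demand: 60.61 + 3.30q = 115.59 - 3.49q → q* = 8.0972.
Gap = |10.0844 − 8.0972| = 1.9872.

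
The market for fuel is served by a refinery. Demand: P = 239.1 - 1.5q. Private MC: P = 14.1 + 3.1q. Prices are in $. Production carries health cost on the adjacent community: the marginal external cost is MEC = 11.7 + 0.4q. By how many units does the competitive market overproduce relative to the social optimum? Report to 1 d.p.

6.3 units

Market equilibrium (private): 14.1 + 3.1q = 239.1 - 1.5q → q_m = 48.9130.
Social marginal cost = private MC + MEC = 25.8 + 3.5q.
Set SMC = demand: 25.8 + 3.5q = 239.1 - 1.5q → q* = 42.6600.
Gap = |48.9130 − 42.6600| = 6.2530.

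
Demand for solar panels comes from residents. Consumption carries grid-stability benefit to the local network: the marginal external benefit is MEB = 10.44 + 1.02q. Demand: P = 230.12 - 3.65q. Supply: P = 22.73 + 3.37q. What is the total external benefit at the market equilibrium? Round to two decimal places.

753.54

Market equilibrium (private): 22.73 + 3.37q = 230.12 - 3.65q → q_m = 29.5427.
Total external benefit = ∫₀^{q_m} (10.44 + 1.02q) dq = 10.44×29.5427 + ½×1.02×29.5427² = 753.5391.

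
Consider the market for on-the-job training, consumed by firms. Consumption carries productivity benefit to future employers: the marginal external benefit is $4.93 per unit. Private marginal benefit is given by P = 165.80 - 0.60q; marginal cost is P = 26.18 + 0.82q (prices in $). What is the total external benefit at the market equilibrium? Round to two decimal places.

$484.74

Market equilibrium (private): 26.18 + 0.82q = 165.80 - 0.60q → q_m = 98.3239.
Total external benefit = MEB × q_m = 4.93 × 98.3239 = 484.7368.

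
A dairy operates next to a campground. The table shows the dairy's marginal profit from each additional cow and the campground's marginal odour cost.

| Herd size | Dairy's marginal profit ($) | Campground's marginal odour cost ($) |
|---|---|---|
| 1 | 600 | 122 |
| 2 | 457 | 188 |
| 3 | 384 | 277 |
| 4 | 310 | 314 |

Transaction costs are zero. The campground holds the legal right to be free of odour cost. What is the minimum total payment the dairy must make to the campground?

Efficient level: marginal profit ≥ marginal odour cost through level 3, so k* = 3.
With the campground holding the right, the dairy must at least compensate total damage at k*: 122 + 188 + 277 = 587.

$587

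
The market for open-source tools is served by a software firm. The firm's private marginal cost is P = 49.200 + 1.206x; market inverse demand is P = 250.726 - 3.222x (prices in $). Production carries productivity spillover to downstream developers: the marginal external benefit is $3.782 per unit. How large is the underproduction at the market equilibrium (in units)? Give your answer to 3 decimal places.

Market equilibrium (private): 49.200 + 1.206x = 250.726 - 3.222x → x_m = 45.5117.
Social marginal cost = private MC − MEB = 45.418 + 1.206x.
Set SMC = demand: 45.418 + 1.206x = 250.726 - 3.222x → x* = 46.3659.
Gap = |45.5117 − 46.3659| = 0.8542.

0.854 units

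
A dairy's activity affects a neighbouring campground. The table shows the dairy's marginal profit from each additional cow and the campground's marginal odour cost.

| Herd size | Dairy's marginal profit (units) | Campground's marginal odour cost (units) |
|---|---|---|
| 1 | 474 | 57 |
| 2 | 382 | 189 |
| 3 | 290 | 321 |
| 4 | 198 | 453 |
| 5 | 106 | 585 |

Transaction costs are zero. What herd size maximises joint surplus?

2

Bargaining reaches the level where marginal profit last exceeds marginal odour cost.
That holds through level 2 (382 ≥ 189) but not at 3 (290 < 321).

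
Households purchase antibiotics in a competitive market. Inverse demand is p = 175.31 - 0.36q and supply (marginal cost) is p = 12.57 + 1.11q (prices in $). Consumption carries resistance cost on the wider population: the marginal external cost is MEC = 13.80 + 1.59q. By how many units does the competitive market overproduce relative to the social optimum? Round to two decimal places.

62.03 units

Market equilibrium (private): 12.57 + 1.11q = 175.31 - 0.36q → q_m = 110.7075.
Social marginal benefit = demand − MEC = 161.51 - 1.95q.
Set SMB = MC: 161.51 - 1.95q = 12.57 + 1.11q → q* = 48.6732.
Gap = |110.7075 − 48.6732| = 62.0343.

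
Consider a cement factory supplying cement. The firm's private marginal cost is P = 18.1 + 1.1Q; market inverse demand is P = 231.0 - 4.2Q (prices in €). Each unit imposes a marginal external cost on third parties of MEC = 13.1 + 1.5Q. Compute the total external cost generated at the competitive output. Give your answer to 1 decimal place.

€1736.4

Market equilibrium (private): 18.1 + 1.1Q = 231.0 - 4.2Q → Q_m = 40.1698.
Total external cost = ∫₀^{Q_m} (13.1 + 1.5Q) dQ = 13.1×40.1698 + ½×1.5×40.1698² = 1736.4340.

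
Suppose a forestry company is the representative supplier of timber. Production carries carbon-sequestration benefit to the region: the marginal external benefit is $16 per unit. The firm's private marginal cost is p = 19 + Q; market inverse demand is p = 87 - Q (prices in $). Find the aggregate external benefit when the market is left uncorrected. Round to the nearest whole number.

Market equilibrium (private): 19 + Q = 87 - Q → Q_m = 34.0000.
Total external benefit = MEB × Q_m = 16 × 34.0000 = 544.0000.

$544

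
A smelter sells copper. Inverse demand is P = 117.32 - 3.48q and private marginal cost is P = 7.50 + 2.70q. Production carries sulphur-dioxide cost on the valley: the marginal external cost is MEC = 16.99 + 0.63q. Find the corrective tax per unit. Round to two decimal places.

Social marginal cost = private MC + MEC = 24.49 + 3.33q.
Set SMC = demand: 24.49 + 3.33q = 117.32 - 3.48q → q* = 13.6314.
The Pigouvian tax equals MEC at q*: 16.99 + 0.63×13.6314 = 25.5778.

tax = 25.58 per unit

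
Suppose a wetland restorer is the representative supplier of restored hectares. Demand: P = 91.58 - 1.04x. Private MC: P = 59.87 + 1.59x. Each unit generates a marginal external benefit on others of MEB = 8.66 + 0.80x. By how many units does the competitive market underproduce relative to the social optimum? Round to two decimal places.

Market equilibrium (private): 59.87 + 1.59x = 91.58 - 1.04x → x_m = 12.0570.
Social marginal cost = private MC − MEB = 51.21 + 0.79x.
Set SMC = demand: 51.21 + 0.79x = 91.58 - 1.04x → x* = 22.0601.
Gap = |12.0570 − 22.0601| = 10.0031.

10.00 units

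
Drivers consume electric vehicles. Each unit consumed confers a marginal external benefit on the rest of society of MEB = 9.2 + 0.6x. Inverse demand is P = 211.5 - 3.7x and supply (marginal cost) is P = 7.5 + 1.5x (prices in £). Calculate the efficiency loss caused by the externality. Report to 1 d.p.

Market equilibrium (private): 7.5 + 1.5x = 211.5 - 3.7x → x_m = 39.2308.
Social marginal benefit = demand + MEB = 220.7 - 3.1x.
Set SMB = MC: 220.7 - 3.1x = 7.5 + 1.5x → x* = 46.3478.
The loss is the area between SMB and MC from x* to x_m; with linear curves that's a triangle of height MEB(x_m).
DWL = ½ × 7.1170 × 32.7385 = 116.5000.

DWL = £116.5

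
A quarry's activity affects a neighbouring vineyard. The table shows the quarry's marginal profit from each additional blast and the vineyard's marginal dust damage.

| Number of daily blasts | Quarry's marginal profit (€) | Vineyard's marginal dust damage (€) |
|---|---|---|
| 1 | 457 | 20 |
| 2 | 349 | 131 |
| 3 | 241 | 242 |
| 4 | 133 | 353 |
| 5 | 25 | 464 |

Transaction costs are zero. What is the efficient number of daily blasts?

2

Bargaining reaches the level where marginal profit last exceeds marginal dust damage.
That holds through level 2 (349 ≥ 131) but not at 3 (241 < 242).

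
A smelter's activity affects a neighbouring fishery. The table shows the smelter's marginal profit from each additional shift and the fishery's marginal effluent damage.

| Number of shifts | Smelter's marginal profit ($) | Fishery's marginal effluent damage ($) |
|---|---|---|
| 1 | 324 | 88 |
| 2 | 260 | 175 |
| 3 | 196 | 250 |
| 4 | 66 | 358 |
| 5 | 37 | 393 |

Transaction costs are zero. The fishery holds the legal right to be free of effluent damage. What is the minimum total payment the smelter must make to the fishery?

Efficient level: marginal profit ≥ marginal effluent damage through level 2, so k* = 2.
With the fishery holding the right, the smelter must at least compensate total damage at k*: 88 + 175 = 263.

$263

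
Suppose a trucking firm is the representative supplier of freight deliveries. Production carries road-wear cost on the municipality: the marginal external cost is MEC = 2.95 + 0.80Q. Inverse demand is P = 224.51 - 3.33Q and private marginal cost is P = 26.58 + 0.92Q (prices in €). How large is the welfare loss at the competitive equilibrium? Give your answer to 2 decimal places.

Market equilibrium (private): 26.58 + 0.92Q = 224.51 - 3.33Q → Q_m = 46.5718.
Social marginal cost = private MC + MEC = 29.53 + 1.72Q.
Set SMC = demand: 29.53 + 1.72Q = 224.51 - 3.33Q → Q* = 38.6099.
The welfare-loss triangle has base |Q_m − Q*| and height MEC(Q_m) (the vertical gap between SMC and demand is zero at Q* and MEC at Q_m).
DWL = ½ × 7.9619 × 40.2074 = 160.0636.

DWL = €160.06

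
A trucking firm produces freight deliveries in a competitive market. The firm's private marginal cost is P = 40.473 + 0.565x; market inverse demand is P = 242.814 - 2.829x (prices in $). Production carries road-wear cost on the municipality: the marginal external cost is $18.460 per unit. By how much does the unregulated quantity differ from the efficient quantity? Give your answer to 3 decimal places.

5.439 units

Market equilibrium (private): 40.473 + 0.565x = 242.814 - 2.829x → x_m = 59.6173.
Social marginal cost = private MC + MEC = 58.933 + 0.565x.
Set SMC = demand: 58.933 + 0.565x = 242.814 - 2.829x → x* = 54.1783.
Gap = |59.6173 − 54.1783| = 5.4390.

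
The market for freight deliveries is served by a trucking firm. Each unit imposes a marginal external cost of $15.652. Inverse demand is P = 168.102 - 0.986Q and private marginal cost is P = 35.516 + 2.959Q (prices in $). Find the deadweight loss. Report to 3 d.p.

DWL = $31.050

Market equilibrium (private): 35.516 + 2.959Q = 168.102 - 0.986Q → Q_m = 33.6086.
Social marginal cost = private MC + MEC = 51.168 + 2.959Q.
Set SMC = demand: 51.168 + 2.959Q = 168.102 - 0.986Q → Q* = 29.6411.
The loss is the area between SMC and demand from Q* to Q_m; with linear curves that's a triangle of height MEC(Q_m).
DWL = ½ × 3.9675 × 15.6520 = 31.0497.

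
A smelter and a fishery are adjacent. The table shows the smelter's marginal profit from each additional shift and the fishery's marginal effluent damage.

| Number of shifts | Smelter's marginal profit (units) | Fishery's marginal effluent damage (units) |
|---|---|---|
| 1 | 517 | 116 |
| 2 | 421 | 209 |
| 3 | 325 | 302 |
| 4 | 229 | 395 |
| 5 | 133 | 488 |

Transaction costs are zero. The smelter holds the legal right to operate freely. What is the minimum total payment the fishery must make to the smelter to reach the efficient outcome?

362

Left alone the smelter would choose level 5 (marginal profit stays positive).
Efficient level: k* = 3 (marginal profit ≥ marginal effluent damage through 3).
The fishery must at least cover the smelter's forgone profit from cutting 5→3: 229 + 133 = 362.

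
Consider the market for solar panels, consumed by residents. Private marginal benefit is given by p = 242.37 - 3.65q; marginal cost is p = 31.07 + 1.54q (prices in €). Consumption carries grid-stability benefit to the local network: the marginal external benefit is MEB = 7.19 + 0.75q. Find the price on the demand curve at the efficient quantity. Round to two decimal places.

P = €62.76

Social marginal benefit = demand + MEB = 249.56 - 2.90q.
Set SMB = MC: 249.56 - 2.90q = 31.07 + 1.54q → q* = 49.2095.
Consumer price on the demand curve at q*: 242.37 − 3.65×49.2095 = 62.7553.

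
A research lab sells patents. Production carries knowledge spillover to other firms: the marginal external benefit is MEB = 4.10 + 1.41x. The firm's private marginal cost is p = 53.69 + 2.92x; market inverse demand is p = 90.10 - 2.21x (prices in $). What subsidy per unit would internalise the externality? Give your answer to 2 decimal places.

subsidy = $19.45 per unit

Social marginal cost = private MC − MEB = 49.59 + 1.51x.
Set SMC = demand: 49.59 + 1.51x = 90.10 - 2.21x → x* = 10.8898.
The Pigouvian subsidy equals MEB at x*: 4.10 + 1.41×10.8898 = 19.4546.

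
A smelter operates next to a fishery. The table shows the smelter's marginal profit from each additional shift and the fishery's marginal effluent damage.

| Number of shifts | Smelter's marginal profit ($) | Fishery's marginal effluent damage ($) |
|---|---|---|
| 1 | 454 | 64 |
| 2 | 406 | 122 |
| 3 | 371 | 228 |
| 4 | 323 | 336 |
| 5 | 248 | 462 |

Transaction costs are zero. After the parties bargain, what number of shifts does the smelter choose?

Bargaining reaches the level where marginal profit last exceeds marginal effluent damage.
That holds through level 3 (371 ≥ 228) but not at 4 (323 < 336).

3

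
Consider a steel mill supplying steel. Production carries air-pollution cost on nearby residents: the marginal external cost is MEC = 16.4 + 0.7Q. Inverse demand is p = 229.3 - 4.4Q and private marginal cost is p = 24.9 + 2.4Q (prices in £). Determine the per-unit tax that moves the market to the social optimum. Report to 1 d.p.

tax = £33.9 per unit

Social marginal cost = private MC + MEC = 41.3 + 3.1Q.
Set SMC = demand: 41.3 + 3.1Q = 229.3 - 4.4Q → Q* = 25.0667.
The Pigouvian tax equals MEC at Q*: 16.4 + 0.7×25.0667 = 33.9467.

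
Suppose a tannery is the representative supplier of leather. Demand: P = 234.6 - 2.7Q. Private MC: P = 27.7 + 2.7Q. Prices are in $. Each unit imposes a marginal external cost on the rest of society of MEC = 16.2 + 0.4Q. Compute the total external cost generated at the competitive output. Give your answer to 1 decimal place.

$914.3

Market equilibrium (private): 27.7 + 2.7Q = 234.6 - 2.7Q → Q_m = 38.3148.
Total external cost = ∫₀^{Q_m} (16.2 + 0.4Q) dQ = 16.2×38.3148 + ½×0.4×38.3148² = 914.3045.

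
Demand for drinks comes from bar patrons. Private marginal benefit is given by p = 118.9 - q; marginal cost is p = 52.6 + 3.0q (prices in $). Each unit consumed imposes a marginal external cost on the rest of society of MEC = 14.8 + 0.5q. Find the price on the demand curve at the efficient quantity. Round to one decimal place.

Social marginal benefit = demand − MEC = 104.1 - 1.5q.
Set SMB = MC: 104.1 - 1.5q = 52.6 + 3.0q → q* = 11.4444.
Consumer price on the demand curve at q*: 118.9 − 1.0×11.4444 = 107.4556.

P = $107.5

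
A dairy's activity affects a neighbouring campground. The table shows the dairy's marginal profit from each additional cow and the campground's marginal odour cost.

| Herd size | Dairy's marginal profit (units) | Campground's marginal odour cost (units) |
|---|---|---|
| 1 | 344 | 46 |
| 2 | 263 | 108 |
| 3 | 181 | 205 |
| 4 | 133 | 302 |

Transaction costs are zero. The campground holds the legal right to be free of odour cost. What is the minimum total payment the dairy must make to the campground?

154

Efficient level: marginal profit ≥ marginal odour cost through level 2, so k* = 2.
With the campground holding the right, the dairy must at least compensate total damage at k*: 46 + 108 = 154.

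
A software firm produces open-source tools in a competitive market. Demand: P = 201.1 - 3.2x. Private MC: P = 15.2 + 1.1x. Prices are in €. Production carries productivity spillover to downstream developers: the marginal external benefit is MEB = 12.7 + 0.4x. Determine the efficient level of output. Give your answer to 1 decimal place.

Social marginal cost = private MC − MEB = 2.5 + 0.7x.
Set SMC = demand: 2.5 + 0.7x = 201.1 - 3.2x → x* = 50.9231.

x* = 50.9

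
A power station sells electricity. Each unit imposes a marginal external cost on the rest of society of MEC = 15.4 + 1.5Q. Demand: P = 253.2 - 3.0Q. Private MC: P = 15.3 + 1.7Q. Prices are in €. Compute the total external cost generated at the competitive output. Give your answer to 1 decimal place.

€2701.1

Market equilibrium (private): 15.3 + 1.7Q = 253.2 - 3.0Q → Q_m = 50.6170.
Total external cost = ∫₀^{Q_m} (15.4 + 1.5Q) dQ = 15.4×50.6170 + ½×1.5×50.6170² = 2701.0623.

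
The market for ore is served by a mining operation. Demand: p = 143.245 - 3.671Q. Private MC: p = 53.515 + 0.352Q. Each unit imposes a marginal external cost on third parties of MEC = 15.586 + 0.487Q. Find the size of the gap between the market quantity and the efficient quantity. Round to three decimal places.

5.864 units

Market equilibrium (private): 53.515 + 0.352Q = 143.245 - 3.671Q → Q_m = 22.3043.
Social marginal cost = private MC + MEC = 69.101 + 0.839Q.
Set SMC = demand: 69.101 + 0.839Q = 143.245 - 3.671Q → Q* = 16.4399.
Gap = |22.3043 − 16.4399| = 5.8644.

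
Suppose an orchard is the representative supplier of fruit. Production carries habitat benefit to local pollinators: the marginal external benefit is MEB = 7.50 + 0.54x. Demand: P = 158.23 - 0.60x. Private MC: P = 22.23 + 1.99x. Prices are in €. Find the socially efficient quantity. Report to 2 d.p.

x* = 70.00

Social marginal cost = private MC − MEB = 14.73 + 1.45x.
Set SMC = demand: 14.73 + 1.45x = 158.23 - 0.60x → x* = 70.0000.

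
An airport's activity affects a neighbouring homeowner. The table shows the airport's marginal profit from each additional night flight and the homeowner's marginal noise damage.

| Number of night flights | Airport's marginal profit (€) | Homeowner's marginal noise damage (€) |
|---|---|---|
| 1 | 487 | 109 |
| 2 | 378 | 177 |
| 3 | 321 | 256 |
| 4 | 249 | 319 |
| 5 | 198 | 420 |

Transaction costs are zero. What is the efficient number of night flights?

Bargaining reaches the level where marginal profit last exceeds marginal noise damage.
That holds through level 3 (321 ≥ 256) but not at 4 (249 < 319).

3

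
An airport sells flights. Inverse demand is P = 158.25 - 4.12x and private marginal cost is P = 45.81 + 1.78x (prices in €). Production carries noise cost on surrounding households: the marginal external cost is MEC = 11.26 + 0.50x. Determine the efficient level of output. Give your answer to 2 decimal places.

Social marginal cost = private MC + MEC = 57.07 + 2.28x.
Set SMC = demand: 57.07 + 2.28x = 158.25 - 4.12x → x* = 15.8094.

x* = 15.81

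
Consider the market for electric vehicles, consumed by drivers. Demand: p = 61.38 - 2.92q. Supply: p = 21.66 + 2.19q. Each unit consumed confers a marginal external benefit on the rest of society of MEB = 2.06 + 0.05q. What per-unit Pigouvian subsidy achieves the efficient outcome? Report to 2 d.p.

subsidy = 2.47 per unit

Social marginal benefit = demand + MEB = 63.44 - 2.87q.
Set SMB = MC: 63.44 - 2.87q = 21.66 + 2.19q → q* = 8.2569.
The Pigouvian subsidy equals MEB at q*: 2.06 + 0.05×8.2569 = 2.4728.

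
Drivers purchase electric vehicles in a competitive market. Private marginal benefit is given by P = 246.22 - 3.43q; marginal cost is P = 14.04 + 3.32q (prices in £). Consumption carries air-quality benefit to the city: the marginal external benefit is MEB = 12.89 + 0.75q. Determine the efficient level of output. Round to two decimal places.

q* = 40.85

Social marginal benefit = demand + MEB = 259.11 - 2.68q.
Set SMB = MC: 259.11 - 2.68q = 14.04 + 3.32q → q* = 40.8450.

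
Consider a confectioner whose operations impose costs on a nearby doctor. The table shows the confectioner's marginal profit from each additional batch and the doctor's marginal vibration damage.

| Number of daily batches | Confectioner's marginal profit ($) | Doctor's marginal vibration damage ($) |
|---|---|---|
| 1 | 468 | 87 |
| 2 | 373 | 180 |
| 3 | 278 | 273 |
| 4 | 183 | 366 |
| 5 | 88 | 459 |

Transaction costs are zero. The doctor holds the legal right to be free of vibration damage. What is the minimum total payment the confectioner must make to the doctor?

$540

Efficient level: marginal profit ≥ marginal vibration damage through level 3, so k* = 3.
With the doctor holding the right, the confectioner must at least compensate total damage at k*: 87 + 180 + 273 = 540.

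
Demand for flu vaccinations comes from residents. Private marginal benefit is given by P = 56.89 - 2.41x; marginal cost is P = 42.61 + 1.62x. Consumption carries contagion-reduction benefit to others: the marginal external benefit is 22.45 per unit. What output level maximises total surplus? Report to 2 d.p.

x* = 9.11

Social marginal benefit = demand + MEB = 79.34 - 2.41x.
Set SMB = MC: 79.34 - 2.41x = 42.61 + 1.62x → x* = 9.1141.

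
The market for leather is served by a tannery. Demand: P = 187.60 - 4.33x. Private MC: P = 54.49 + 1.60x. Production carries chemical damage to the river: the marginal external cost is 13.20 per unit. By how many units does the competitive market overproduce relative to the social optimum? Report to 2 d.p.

2.23 units

Market equilibrium (private): 54.49 + 1.60x = 187.60 - 4.33x → x_m = 22.4469.
Social marginal cost = private MC + MEC = 67.69 + 1.60x.
Set SMC = demand: 67.69 + 1.60x = 187.60 - 4.33x → x* = 20.2209.
Gap = |22.4469 − 20.2209| = 2.2260.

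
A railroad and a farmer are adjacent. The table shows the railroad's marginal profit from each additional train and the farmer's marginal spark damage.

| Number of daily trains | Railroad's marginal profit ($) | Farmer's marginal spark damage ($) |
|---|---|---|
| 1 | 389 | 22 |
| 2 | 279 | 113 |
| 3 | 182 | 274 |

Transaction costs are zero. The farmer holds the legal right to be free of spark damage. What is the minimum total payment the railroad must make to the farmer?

Efficient level: marginal profit ≥ marginal spark damage through level 2, so k* = 2.
With the farmer holding the right, the railroad must at least compensate total damage at k*: 22 + 113 = 135.

$135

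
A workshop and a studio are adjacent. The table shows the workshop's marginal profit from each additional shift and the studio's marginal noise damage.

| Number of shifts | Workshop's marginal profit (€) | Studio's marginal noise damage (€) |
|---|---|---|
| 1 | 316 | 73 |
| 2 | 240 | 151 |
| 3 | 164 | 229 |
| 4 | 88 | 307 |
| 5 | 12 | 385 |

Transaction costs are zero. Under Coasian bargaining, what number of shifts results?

2

Bargaining reaches the level where marginal profit last exceeds marginal noise damage.
That holds through level 2 (240 ≥ 151) but not at 3 (164 < 229).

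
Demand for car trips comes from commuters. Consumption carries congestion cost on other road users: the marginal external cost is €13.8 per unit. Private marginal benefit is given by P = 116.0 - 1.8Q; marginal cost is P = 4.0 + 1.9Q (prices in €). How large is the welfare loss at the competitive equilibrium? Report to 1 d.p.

DWL = €25.7

Market equilibrium (private): 4.0 + 1.9Q = 116.0 - 1.8Q → Q_m = 30.2703.
Social marginal benefit = demand − MEC = 102.2 - 1.8Q.
Set SMB = MC: 102.2 - 1.8Q = 4.0 + 1.9Q → Q* = 26.5405.
Height of the DWL triangle at Q_m is MC(Q_m) − SMB(Q_m) = MEC(Q_m) = 13.8000.
DWL = ½ × 3.7298 × 13.8000 = 25.7356.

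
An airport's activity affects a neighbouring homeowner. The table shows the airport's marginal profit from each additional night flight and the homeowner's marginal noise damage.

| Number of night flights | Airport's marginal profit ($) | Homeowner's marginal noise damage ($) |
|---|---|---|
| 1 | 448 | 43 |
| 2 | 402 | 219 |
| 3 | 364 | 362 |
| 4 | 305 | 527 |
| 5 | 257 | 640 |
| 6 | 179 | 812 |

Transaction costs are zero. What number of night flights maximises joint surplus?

3

Bargaining reaches the level where marginal profit last exceeds marginal noise damage.
That holds through level 3 (364 ≥ 362) but not at 4 (305 < 527).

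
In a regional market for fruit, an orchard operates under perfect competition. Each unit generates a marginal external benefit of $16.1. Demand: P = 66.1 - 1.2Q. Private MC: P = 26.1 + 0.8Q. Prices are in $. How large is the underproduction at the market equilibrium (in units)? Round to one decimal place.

Market equilibrium (private): 26.1 + 0.8Q = 66.1 - 1.2Q → Q_m = 20.0000.
Social marginal cost = private MC − MEB = 10.0 + 0.8Q.
Set SMC = demand: 10.0 + 0.8Q = 66.1 - 1.2Q → Q* = 28.0500.
Gap = |20.0000 − 28.0500| = 8.0500.

8.1 units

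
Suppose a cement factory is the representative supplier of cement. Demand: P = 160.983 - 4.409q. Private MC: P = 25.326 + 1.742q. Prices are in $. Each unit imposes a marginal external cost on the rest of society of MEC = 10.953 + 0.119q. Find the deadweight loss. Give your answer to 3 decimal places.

DWL = $14.701

Market equilibrium (private): 25.326 + 1.742q = 160.983 - 4.409q → q_m = 22.0545.
Social marginal cost = private MC + MEC = 36.279 + 1.861q.
Set SMC = demand: 36.279 + 1.861q = 160.983 - 4.409q → q* = 19.8890.
The welfare-loss triangle has base |q_m − q*| and height MEC(q_m) (the vertical gap between SMC and demand is zero at q* and MEC at q_m).
DWL = ½ × 2.1655 × 13.5775 = 14.7010.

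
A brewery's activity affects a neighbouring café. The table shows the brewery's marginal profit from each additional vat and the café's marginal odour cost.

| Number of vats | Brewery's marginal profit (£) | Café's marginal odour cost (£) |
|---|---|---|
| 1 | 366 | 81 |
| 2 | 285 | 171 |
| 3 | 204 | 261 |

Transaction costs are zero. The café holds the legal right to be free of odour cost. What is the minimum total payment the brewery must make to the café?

£252

Efficient level: marginal profit ≥ marginal odour cost through level 2, so k* = 2.
With the café holding the right, the brewery must at least compensate total damage at k*: 81 + 171 = 252.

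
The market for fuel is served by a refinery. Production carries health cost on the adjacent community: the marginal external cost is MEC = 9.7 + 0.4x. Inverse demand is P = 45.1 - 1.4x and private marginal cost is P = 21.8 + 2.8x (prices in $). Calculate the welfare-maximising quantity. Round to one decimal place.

x* = 3.0

Social marginal cost = private MC + MEC = 31.5 + 3.2x.
Set SMC = demand: 31.5 + 3.2x = 45.1 - 1.4x → x* = 2.9565.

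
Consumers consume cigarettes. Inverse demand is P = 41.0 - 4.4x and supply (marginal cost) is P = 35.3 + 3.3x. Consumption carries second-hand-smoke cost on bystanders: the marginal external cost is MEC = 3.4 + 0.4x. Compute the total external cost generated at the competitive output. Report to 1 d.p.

Market equilibrium (private): 35.3 + 3.3x = 41.0 - 4.4x → x_m = 0.7403.
Total external cost = ∫₀^{x_m} (3.4 + 0.4x) dx = 3.4×0.7403 + ½×0.4×0.7403² = 2.6266.

2.6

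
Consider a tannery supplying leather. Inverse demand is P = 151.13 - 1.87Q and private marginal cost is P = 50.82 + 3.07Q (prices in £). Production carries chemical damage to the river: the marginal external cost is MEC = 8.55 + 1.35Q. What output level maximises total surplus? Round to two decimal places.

Q* = 14.59

Social marginal cost = private MC + MEC = 59.37 + 4.42Q.
Set SMC = demand: 59.37 + 4.42Q = 151.13 - 1.87Q → Q* = 14.5882.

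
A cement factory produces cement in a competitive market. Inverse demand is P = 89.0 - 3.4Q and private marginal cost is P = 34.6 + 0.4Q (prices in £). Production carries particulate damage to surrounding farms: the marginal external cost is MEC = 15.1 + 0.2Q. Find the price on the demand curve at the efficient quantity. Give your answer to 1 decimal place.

Social marginal cost = private MC + MEC = 49.7 + 0.6Q.
Set SMC = demand: 49.7 + 0.6Q = 89.0 - 3.4Q → Q* = 9.8250.
Consumer price on the demand curve at Q*: 89.0 − 3.4×9.8250 = 55.5950.

P = £55.6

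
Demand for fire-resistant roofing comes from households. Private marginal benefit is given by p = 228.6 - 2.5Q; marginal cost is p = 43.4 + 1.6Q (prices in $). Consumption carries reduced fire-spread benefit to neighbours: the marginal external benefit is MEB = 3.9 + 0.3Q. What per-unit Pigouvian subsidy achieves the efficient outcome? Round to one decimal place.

subsidy = $18.8 per unit

Social marginal benefit = demand + MEB = 232.5 - 2.2Q.
Set SMB = MC: 232.5 - 2.2Q = 43.4 + 1.6Q → Q* = 49.7632.
The Pigouvian subsidy equals MEB at Q*: 3.9 + 0.3×49.7632 = 18.8290.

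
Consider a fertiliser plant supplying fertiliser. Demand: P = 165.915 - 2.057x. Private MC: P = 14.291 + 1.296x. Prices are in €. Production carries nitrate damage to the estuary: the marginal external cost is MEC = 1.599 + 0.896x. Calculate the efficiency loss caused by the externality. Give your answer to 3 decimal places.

Market equilibrium (private): 14.291 + 1.296x = 165.915 - 2.057x → x_m = 45.2204.
Social marginal cost = private MC + MEC = 15.890 + 2.192x.
Set SMC = demand: 15.890 + 2.192x = 165.915 - 2.057x → x* = 35.3083.
Between x* and x_m the wedge SMC − demand runs linearly from 0 to MEC(x_m), so the loss is a triangle.
DWL = ½ × 9.9121 × 42.1165 = 208.7315.

DWL = €208.731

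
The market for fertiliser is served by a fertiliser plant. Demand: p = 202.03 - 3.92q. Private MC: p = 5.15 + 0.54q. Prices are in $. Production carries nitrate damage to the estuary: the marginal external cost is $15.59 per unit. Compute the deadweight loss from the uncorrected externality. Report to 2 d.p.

Market equilibrium (private): 5.15 + 0.54q = 202.03 - 3.92q → q_m = 44.1435.
Social marginal cost = private MC + MEC = 20.74 + 0.54q.
Set SMC = demand: 20.74 + 0.54q = 202.03 - 3.92q → q* = 40.6480.
Between q* and q_m the wedge SMC − demand runs linearly from 0 to MEC(q_m), so the loss is a triangle.
DWL = ½ × 3.4955 × 15.5900 = 27.2474.

DWL = $27.25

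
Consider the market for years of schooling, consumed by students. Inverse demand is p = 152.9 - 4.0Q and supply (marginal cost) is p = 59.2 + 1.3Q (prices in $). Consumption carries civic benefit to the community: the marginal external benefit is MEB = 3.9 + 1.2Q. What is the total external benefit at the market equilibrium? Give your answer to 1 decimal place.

$256.5

Market equilibrium (private): 59.2 + 1.3Q = 152.9 - 4.0Q → Q_m = 17.6792.
Total external benefit = ∫₀^{Q_m} (3.9 + 1.2Q) dQ = 3.9×17.6792 + ½×1.2×17.6792² = 256.4813.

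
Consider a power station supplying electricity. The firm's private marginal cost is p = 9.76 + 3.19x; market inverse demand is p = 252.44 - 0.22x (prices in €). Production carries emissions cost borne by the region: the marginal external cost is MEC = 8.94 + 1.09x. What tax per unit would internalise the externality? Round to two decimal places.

tax = €65.56 per unit

Social marginal cost = private MC + MEC = 18.70 + 4.28x.
Set SMC = demand: 18.70 + 4.28x = 252.44 - 0.22x → x* = 51.9422.
The Pigouvian tax equals MEC at x*: 8.94 + 1.09×51.9422 = 65.5570.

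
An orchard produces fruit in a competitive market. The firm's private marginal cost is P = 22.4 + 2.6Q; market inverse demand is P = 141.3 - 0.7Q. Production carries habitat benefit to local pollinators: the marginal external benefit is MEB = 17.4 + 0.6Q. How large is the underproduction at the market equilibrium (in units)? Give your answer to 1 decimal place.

Market equilibrium (private): 22.4 + 2.6Q = 141.3 - 0.7Q → Q_m = 36.0303.
Social marginal cost = private MC − MEB = 5.0 + 2.0Q.
Set SMC = demand: 5.0 + 2.0Q = 141.3 - 0.7Q → Q* = 50.4815.
Gap = |36.0303 − 50.4815| = 14.4512.

14.5 units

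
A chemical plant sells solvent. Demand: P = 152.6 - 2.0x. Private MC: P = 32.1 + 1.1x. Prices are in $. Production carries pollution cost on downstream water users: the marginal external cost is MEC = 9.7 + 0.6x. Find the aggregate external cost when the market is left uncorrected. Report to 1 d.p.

$830.3

Market equilibrium (private): 32.1 + 1.1x = 152.6 - 2.0x → x_m = 38.8710.
Total external cost = ∫₀^{x_m} (9.7 + 0.6x) dx = 9.7×38.8710 + ½×0.6×38.8710² = 830.3351.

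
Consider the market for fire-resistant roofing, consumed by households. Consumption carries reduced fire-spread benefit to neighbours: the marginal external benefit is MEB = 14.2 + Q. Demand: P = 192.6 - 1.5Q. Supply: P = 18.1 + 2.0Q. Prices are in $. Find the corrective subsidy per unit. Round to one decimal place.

Social marginal benefit = demand + MEB = 206.8 - 0.5Q.
Set SMB = MC: 206.8 - 0.5Q = 18.1 + 2.0Q → Q* = 75.4800.
The Pigouvian subsidy equals MEB at Q*: 14.2 + 1.0×75.4800 = 89.6800.

subsidy = $89.7 per unit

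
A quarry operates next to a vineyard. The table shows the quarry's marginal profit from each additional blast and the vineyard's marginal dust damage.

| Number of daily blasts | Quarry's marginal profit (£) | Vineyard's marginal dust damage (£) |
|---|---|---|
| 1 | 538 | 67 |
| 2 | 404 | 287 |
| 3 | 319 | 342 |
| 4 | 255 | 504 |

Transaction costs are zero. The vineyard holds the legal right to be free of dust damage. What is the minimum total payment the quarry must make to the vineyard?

Efficient level: marginal profit ≥ marginal dust damage through level 2, so k* = 2.
With the vineyard holding the right, the quarry must at least compensate total damage at k*: 67 + 287 = 354.

£354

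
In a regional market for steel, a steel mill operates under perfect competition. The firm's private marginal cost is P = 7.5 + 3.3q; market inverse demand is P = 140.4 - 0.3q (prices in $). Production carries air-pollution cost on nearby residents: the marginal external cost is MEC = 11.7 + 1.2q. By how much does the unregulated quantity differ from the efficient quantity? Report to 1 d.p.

Market equilibrium (private): 7.5 + 3.3q = 140.4 - 0.3q → q_m = 36.9167.
Social marginal cost = private MC + MEC = 19.2 + 4.5q.
Set SMC = demand: 19.2 + 4.5q = 140.4 - 0.3q → q* = 25.2500.
Gap = |36.9167 − 25.2500| = 11.6667.

11.7 units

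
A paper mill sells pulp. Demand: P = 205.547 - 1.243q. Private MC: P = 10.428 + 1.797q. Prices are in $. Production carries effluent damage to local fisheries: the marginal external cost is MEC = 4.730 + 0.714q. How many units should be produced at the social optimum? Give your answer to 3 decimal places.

Social marginal cost = private MC + MEC = 15.158 + 2.511q.
Set SMC = demand: 15.158 + 2.511q = 205.547 - 1.243q → q* = 50.7163.

q* = 50.716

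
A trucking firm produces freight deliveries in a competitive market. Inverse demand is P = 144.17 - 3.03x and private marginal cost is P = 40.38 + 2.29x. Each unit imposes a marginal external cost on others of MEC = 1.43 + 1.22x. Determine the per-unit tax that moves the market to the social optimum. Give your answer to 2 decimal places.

tax = 20.52 per unit

Social marginal cost = private MC + MEC = 41.81 + 3.51x.
Set SMC = demand: 41.81 + 3.51x = 144.17 - 3.03x → x* = 15.6514.
The Pigouvian tax equals MEC at x*: 1.43 + 1.22×15.6514 = 20.5247.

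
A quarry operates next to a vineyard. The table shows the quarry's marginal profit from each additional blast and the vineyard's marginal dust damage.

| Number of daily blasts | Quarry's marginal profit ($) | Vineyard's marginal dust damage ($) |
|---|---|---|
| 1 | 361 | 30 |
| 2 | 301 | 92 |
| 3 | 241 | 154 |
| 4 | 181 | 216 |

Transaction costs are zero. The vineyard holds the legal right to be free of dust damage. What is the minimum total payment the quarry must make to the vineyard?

Efficient level: marginal profit ≥ marginal dust damage through level 3, so k* = 3.
With the vineyard holding the right, the quarry must at least compensate total damage at k*: 30 + 92 + 154 = 276.

$276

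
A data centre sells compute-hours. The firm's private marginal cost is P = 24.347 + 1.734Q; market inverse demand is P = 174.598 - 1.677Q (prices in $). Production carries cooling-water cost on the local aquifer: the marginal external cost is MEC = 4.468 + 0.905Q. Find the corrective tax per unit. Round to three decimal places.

tax = $35.036 per unit

Social marginal cost = private MC + MEC = 28.815 + 2.639Q.
Set SMC = demand: 28.815 + 2.639Q = 174.598 - 1.677Q → Q* = 33.7773.
The Pigouvian tax equals MEC at Q*: 4.468 + 0.905×33.7773 = 35.0365.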